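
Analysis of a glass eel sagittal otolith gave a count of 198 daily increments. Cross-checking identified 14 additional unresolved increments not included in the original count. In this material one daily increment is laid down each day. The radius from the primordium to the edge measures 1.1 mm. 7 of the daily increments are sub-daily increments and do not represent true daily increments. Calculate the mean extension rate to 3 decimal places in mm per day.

0.005 mm per day

Adjusted count: 198 − 7 + 14 = 205 daily increments.
Mean rate = 1.1 mm / 205 days ≈ 0.005 mm per day.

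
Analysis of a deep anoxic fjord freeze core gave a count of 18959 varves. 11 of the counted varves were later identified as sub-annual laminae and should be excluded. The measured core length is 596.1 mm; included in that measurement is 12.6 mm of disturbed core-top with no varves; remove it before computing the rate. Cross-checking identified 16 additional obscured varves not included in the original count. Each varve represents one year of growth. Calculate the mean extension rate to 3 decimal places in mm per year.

0.031 mm per year

Adjusted count: 18959 − 11 + 16 = 18964 varves.
Net length = 596.1 − 12.6 = 583.5 mm.
Mean rate = 583.5 mm / 18964 years ≈ 0.031 mm per year.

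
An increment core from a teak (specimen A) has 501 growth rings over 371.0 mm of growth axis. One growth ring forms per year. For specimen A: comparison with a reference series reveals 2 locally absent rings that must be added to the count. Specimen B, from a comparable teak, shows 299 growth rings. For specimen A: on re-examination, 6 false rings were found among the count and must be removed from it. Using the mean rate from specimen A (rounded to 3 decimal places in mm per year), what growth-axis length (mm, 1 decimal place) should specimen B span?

223.1 mm

Specimen A: after corrections the count is 501 − 6 + 2 = 497 growth rings.
A: Extension rate ≈ 371.0 / 497 = 0.746 mm/year.
Length of B = 0.746 × 299 = 223.1 mm.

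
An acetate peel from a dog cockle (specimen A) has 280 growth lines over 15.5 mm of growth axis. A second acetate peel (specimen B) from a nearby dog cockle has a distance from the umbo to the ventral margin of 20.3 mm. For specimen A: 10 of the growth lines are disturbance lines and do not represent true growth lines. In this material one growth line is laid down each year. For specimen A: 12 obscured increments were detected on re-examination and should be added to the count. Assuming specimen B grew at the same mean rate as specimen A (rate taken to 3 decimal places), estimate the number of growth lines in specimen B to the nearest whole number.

369 growth lines

Specimen A: after corrections the count is 280 − 10 + 12 = 282 growth lines.
A: 15.5 mm over 282 years gives 15.5 / 282 ≈ 0.055 mm/year.
For B, 20.3 / 0.055 = 369.09 years ≈ 369 growth lines.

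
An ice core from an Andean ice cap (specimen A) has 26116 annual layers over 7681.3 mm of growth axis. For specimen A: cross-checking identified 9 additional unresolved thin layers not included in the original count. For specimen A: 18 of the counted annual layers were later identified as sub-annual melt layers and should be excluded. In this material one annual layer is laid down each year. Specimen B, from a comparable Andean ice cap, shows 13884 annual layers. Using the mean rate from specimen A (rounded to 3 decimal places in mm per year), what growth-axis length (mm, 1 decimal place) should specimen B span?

4081.9 mm

Specimen A: correcting the raw count gives 26116 − 18 + 9 = 26107 true annual layers.
A: Mean rate = 7681.3 mm / 26107 years ≈ 0.294 mm/yr.
For B, 0.294 mm/year × 13884 years = 4081.9 mm.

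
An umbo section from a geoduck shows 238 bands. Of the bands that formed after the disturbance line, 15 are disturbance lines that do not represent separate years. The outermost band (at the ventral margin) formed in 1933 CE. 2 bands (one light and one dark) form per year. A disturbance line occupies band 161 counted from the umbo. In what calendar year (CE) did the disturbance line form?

1902 CE

The disturbance line sits at band 161 from the umbo, so 238 − 161 = 77 bands formed after it.
Removing the 15 false bands leaves 77 − 15 = 62 true bands beyond the disturbance line.
62 bands at 2 per year is 62 / 2 = 31 years.
Counting back 31 years from 1933 CE places the disturbance line in 1933 − 31 = 1902 CE.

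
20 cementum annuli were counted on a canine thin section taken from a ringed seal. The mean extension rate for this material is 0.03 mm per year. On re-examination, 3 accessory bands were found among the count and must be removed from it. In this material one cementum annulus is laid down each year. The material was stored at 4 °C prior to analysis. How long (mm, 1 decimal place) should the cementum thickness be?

Adjusted count: 20 − 3 = 17 cementum annuli.
17 years at 0.03 mm/year gives 0.03 × 17 = 0.5 mm.

0.5 mm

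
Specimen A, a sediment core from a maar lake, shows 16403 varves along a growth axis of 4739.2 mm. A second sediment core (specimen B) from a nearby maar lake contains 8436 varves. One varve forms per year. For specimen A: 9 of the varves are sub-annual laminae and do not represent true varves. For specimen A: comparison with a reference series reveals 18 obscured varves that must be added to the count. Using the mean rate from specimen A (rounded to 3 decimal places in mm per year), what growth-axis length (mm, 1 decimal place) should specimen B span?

2438.0 mm

Specimen A: after corrections the count is 16403 − 9 + 18 = 16412 varves.
A: 4739.2 mm over 16412 years gives 4739.2 / 16412 ≈ 0.289 mm per year.
B's length ≈ 0.289 × 8436 = 2438.0 mm.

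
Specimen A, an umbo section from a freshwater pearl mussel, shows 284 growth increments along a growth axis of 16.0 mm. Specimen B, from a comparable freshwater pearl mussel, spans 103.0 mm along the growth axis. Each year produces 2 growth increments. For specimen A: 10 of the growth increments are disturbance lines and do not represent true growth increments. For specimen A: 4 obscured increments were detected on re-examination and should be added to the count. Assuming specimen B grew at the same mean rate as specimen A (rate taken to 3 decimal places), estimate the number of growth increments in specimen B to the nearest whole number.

1791 growth increments

Specimen A: adjusted count: 284 − 10 + 4 = 278 growth increments.
Specimen A: with 2 growth increments per year, 278 / 2 = 139 years.
A: Mean rate = 16.0 mm / 139 years ≈ 0.115 mm per year.
B spans 103.0 / 0.115 = 895.65 years; at 2 growth increments per year that is 895.65 × 2 ≈ 1791 growth increments.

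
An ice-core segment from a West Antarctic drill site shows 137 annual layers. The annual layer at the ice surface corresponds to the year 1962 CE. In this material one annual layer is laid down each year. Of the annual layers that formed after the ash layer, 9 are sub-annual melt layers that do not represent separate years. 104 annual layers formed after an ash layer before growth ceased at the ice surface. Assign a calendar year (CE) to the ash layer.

104 annual layers post-date the ash layer.
104 − 9 false = 95 true annual layers after the ash layer.
1962 − 95 = 1867 CE.

1867 CE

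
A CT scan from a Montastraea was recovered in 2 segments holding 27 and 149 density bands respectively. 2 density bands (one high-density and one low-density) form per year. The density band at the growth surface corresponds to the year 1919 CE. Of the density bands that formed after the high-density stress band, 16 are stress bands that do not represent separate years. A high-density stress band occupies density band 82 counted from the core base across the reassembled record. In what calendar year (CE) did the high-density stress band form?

1880 CE

Total density bands = 27 + 149 = 176.
176 − 82 = 94 density bands lie beyond the high-density stress band toward the growth surface.
94 − 16 false = 78 true density bands after the high-density stress band.
Dividing by 2 density bands per year: 78 / 2 = 39 years.
Counting back 39 years from 1919 CE places the high-density stress band in 1919 − 39 = 1880 CE.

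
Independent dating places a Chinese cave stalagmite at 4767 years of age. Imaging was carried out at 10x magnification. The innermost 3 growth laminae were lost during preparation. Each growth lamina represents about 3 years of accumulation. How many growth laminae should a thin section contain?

1586 growth laminae

One growth lamina every 3 years means 4767 / 3 = 1589 growth laminae.
Less the 3 uncaptured growth laminae: 1589 − 3 = 1586.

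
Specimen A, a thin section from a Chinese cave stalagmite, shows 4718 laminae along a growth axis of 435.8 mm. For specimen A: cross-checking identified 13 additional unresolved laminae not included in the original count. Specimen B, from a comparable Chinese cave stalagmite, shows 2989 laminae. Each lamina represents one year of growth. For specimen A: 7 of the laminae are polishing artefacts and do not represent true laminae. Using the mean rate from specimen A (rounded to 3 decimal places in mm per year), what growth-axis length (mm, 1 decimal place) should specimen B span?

Specimen A: true lamina count = 4718 − 7 + 13 = 4724.
A: Mean rate = 435.8 mm / 4724 years ≈ 0.092 mm/yr.
B's length ≈ 0.092 × 2989 = 275.0 mm.

275.0 mm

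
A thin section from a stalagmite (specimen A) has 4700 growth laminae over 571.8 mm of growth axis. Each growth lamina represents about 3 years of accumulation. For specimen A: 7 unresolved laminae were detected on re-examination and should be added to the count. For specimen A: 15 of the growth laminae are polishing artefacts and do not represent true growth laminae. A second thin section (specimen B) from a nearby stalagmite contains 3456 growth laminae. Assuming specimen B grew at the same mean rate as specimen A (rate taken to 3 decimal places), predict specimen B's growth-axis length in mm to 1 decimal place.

Specimen A: correcting the raw count gives 4700 − 15 + 7 = 4692 true growth laminae.
Specimen A: 4692 growth laminae at 3 years each span 4692 × 3 = 14076 years.
A: Extension rate ≈ 571.8 / 14076 = 0.041 mm per year.
Specimen B: at 3 years per growth lamina, 3456 × 3 = 10368 years. Length of B = 0.041 × 10368 = 425.1 mm.

425.1 mm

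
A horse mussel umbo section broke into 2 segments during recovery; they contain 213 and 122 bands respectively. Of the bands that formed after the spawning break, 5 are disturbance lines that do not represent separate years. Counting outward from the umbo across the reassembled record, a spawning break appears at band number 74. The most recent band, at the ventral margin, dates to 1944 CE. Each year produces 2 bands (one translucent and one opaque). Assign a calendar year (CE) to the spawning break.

1816 CE

Total bands = 213 + 122 = 335.
The spawning break sits at band 74 from the umbo, so 335 − 74 = 261 bands formed after it.
Excluding 5 false bands: 261 − 5 = 256.
With 2 bands per year, 256 / 2 = 128 years.
1944 − 128 = 1816 CE.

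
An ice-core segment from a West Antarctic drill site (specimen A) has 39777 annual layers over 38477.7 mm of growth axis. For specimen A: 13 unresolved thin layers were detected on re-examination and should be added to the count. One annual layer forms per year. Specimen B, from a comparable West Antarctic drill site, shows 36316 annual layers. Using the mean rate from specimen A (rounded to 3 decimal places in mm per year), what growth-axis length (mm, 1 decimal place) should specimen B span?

Specimen A: correcting the raw count gives 39777 + 13 = 39790 true annual layers.
A: Extension rate ≈ 38477.7 / 39790 = 0.967 mm/year.
Length of B = 0.967 × 36316 = 35117.6 mm.

35117.6 mm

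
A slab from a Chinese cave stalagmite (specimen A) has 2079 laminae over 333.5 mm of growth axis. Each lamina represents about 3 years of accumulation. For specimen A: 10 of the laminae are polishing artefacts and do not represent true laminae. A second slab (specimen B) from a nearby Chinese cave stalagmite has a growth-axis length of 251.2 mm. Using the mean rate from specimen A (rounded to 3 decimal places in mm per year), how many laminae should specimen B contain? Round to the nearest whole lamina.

1551 laminae

Specimen A: adjusted count: 2079 − 10 = 2069 laminae.
Specimen A: 2069 laminae at 3 years each span 2069 × 3 = 6207 years.
A: Mean rate = 333.5 mm / 6207 years ≈ 0.054 mm per year.
Specimen B: 251.2 mm / 0.054 mm per year = 4651.85 years; at 3 years per lamina that is 4651.85 / 3 ≈ 1551 laminae.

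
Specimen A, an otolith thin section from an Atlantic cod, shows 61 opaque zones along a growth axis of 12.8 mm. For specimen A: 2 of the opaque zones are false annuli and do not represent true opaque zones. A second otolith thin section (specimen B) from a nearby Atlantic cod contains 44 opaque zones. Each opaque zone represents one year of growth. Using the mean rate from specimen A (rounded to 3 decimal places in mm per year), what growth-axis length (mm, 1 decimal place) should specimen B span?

9.5 mm

Specimen A: correcting the raw count gives 61 − 2 = 59 true opaque zones.
A: 12.8 mm over 59 years gives 12.8 / 59 ≈ 0.217 mm/year.
B's length ≈ 0.217 × 44 = 9.5 mm.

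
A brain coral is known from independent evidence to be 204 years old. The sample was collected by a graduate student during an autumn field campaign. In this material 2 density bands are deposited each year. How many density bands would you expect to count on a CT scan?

Expected density bands: 204 × 2 = 408.
So 408 density bands should be present.

408 density bands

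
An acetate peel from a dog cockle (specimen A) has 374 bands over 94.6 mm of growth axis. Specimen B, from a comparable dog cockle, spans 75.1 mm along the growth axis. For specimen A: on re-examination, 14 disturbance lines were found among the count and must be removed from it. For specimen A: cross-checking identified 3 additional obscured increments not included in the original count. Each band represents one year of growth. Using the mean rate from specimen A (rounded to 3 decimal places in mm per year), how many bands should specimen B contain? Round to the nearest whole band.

288 bands

Specimen A: after corrections the count is 374 − 14 + 3 = 363 bands.
A: Extension rate ≈ 94.6 / 363 = 0.261 mm/year.
Specimen B: 75.1 mm / 0.261 mm per year = 287.74 years ≈ 288 bands.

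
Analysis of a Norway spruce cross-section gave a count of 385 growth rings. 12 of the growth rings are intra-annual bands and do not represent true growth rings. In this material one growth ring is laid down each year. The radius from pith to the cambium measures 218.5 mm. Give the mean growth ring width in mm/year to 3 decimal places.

After corrections the count is 385 − 12 = 373 growth rings.
Mean rate = 218.5 mm / 373 years ≈ 0.586 mm/year.

0.586 mm/year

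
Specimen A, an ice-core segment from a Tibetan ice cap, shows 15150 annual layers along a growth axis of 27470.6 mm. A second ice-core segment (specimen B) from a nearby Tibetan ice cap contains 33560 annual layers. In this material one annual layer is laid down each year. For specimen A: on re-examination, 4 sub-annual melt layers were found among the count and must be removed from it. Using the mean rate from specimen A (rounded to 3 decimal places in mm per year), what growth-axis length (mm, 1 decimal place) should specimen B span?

60877.8 mm

Specimen A: after corrections the count is 15150 − 4 = 15146 annual layers.
A: Mean rate = 27470.6 mm / 15146 years ≈ 1.814 mm/yr.
B's length ≈ 1.814 × 33560 = 60877.8 mm.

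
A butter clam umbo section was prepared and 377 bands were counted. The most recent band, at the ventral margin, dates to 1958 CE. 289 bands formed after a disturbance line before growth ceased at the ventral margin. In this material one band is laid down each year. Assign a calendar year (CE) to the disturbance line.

1669 CE

289 bands formed after the disturbance line.
Counting back 289 years from 1958 CE places the disturbance line in 1958 − 289 = 1669 CE.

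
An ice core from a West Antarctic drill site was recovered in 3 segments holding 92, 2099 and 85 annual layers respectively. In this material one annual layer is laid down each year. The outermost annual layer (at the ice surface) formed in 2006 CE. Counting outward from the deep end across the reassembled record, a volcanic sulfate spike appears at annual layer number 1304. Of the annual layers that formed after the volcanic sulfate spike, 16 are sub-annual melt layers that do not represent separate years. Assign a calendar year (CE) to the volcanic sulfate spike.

Total annual layers = 92 + 2099 + 85 = 2276.
2276 − 1304 = 972 annual layers lie beyond the volcanic sulfate spike toward the ice surface.
Excluding 16 false annual layers: 972 − 16 = 956.
Counting back 956 years from 2006 CE places the volcanic sulfate spike in 2006 − 956 = 1050 CE.

1050 CE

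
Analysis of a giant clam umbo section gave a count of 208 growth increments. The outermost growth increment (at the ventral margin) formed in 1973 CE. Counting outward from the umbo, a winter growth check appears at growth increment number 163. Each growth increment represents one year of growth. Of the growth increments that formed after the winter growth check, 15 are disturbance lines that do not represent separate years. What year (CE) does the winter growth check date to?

1943 CE

Between growth increment 163 and the ventral margin there are 208 − 163 = 45 growth increments.
Removing the 15 false growth increments leaves 45 − 15 = 30 true growth increments beyond the winter growth check.
1973 − 30 = 1943 CE.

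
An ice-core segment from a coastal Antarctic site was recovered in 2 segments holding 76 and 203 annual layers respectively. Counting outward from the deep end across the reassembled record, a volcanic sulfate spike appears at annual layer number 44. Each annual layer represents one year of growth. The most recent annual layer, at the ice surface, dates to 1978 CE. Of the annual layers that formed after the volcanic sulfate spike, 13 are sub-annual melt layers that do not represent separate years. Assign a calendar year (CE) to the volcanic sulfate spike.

1756 CE

Total annual layers = 76 + 203 = 279.
Between annual layer 44 and the ice surface there are 279 − 44 = 235 annual layers.
Excluding 13 false annual layers: 235 − 13 = 222.
1978 − 222 = 1756 CE.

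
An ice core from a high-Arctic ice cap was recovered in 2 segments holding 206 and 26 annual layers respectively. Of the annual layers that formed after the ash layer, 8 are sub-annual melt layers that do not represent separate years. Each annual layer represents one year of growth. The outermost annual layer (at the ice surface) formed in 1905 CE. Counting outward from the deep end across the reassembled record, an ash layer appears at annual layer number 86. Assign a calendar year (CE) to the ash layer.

Total annual layers = 206 + 26 = 232.
Between annual layer 86 and the ice surface there are 232 − 86 = 146 annual layers.
Removing the 8 false annual layers leaves 146 − 8 = 138 true annual layers beyond the ash layer.
Counting back 138 years from 1905 CE places the ash layer in 1905 − 138 = 1767 CE.

1767 CE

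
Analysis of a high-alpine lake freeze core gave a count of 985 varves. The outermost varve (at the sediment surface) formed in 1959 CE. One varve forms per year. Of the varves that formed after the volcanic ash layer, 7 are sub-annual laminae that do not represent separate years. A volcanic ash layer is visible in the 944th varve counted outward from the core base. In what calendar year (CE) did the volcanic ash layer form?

1925 CE

Between varve 944 and the sediment surface there are 985 − 944 = 41 varves.
Excluding 7 false varves: 41 − 7 = 34.
Counting back 34 years from 1959 CE places the volcanic ash layer in 1959 − 34 = 1925 CE.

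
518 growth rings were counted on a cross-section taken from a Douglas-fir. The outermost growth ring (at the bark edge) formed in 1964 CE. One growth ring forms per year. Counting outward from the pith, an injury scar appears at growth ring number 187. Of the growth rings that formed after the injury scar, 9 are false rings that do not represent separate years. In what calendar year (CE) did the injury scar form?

1642 CE

518 − 187 = 331 growth rings lie beyond the injury scar toward the bark edge.
Excluding 9 false growth rings: 331 − 9 = 322.
The growth ring at the bark edge is 1964 CE, so the injury scar dates to 1964 − 322 = 1642 CE.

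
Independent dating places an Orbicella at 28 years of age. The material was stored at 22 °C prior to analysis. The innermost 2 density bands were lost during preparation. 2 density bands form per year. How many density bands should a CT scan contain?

Expected density bands: 28 × 2 = 56.
Less the 2 uncaptured density bands: 56 − 2 = 54.

54 density bands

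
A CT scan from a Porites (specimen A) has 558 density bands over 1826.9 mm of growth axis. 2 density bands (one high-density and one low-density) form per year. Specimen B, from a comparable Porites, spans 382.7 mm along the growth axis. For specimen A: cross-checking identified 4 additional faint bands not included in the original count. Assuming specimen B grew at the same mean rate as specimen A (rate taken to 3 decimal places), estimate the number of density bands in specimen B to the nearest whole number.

Specimen A: true density band count = 558 + 4 = 562.
Specimen A: 562 density bands at 2 per year is 562 / 2 = 281 years.
A: Mean rate = 1826.9 mm / 281 years ≈ 6.501 mm/year.
Specimen B: 382.7 mm / 6.501 mm per year = 58.87 years; at 2 density bands per year that is 58.87 × 2 ≈ 118 density bands.

118 density bands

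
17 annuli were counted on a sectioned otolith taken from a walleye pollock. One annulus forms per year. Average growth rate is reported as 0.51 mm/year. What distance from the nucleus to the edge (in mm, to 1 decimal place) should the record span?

8.7 mm

17 years of growth are recorded.
17 years at 0.51 mm/year gives 0.51 × 17 = 8.7 mm.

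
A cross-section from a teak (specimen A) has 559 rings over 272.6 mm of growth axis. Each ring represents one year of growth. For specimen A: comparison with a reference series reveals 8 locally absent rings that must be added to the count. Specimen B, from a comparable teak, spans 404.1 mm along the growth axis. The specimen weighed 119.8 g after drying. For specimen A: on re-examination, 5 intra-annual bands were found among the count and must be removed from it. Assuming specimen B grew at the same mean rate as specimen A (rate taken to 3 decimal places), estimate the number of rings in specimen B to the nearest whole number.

833 rings

Specimen A: true ring count = 559 − 5 + 8 = 562.
A: 272.6 mm over 562 years gives 272.6 / 562 ≈ 0.485 mm/year.
For B, 404.1 / 0.485 = 833.20 years ≈ 833 rings.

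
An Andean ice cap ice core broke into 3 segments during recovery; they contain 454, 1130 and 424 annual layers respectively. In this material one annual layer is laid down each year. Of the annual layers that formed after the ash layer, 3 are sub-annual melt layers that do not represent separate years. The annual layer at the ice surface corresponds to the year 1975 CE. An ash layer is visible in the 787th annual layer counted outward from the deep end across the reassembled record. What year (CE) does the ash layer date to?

Total annual layers = 454 + 1130 + 424 = 2008.
The ash layer sits at annual layer 787 from the deep end, so 2008 − 787 = 1221 annual layers formed after it.
Removing the 3 false annual layers leaves 1221 − 3 = 1218 true annual layers beyond the ash layer.
1975 − 1218 = 757 CE.

757 CE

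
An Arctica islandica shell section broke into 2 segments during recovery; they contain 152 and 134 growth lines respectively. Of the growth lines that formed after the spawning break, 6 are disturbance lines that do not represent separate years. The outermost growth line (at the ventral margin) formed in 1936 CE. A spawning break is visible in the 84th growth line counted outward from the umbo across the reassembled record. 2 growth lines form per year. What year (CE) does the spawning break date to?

1838 CE

Total growth lines = 152 + 134 = 286.
Between growth line 84 and the ventral margin there are 286 − 84 = 202 growth lines.
Excluding 6 false growth lines: 202 − 6 = 196.
196 growth lines at 2 per year is 196 / 2 = 98 years.
Counting back 98 years from 1936 CE places the spawning break in 1936 − 98 = 1838 CE.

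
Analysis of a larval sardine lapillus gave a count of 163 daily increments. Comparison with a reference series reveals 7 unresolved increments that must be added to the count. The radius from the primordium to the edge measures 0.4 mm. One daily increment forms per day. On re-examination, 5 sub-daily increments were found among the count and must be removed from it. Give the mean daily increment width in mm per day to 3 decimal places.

Correcting the raw count gives 163 − 5 + 7 = 165 true daily increments.
Mean rate = 0.4 mm / 165 days ≈ 0.002 mm per day.

0.002 mm per day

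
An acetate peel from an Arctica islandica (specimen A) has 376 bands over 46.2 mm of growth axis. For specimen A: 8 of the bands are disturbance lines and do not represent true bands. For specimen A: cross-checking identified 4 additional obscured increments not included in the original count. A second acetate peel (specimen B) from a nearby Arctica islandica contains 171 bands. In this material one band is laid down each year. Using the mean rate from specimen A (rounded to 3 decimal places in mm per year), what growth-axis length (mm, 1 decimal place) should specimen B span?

21.2 mm

Specimen A: adjusted count: 376 − 8 + 4 = 372 bands.
A: 46.2 mm over 372 years gives 46.2 / 372 ≈ 0.124 mm/yr.
Length of B = 0.124 × 171 = 21.2 mm.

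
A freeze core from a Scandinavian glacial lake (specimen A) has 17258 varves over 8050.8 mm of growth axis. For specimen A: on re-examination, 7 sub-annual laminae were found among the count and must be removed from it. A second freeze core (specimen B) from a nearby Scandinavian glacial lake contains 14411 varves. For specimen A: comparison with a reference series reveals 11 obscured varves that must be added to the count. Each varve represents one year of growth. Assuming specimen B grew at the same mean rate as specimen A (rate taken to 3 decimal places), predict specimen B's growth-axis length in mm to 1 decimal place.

Specimen A: correcting the raw count gives 17258 − 7 + 11 = 17262 true varves.
A: Mean rate = 8050.8 mm / 17262 years ≈ 0.466 mm per year.
Length of B = 0.466 × 14411 = 6715.5 mm.

6715.5 mm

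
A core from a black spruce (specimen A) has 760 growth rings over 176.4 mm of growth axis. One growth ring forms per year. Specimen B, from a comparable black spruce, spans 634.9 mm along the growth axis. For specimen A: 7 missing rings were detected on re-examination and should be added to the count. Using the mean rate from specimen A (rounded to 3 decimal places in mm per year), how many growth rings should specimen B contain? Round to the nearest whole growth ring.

Specimen A: correcting the raw count gives 760 + 7 = 767 true growth rings.
A: Mean rate = 176.4 mm / 767 years ≈ 0.230 mm per year.
For B, 634.9 / 0.230 = 2760.43 years ≈ 2760 growth rings.

2760 growth rings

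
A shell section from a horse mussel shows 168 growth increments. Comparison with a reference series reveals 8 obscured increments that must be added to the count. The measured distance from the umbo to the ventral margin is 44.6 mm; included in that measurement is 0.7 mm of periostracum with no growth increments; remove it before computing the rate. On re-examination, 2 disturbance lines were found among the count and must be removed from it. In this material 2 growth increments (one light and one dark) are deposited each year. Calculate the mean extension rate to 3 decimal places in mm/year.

0.505 mm/year

Correcting the raw count gives 168 − 2 + 8 = 174 true growth increments.
With 2 growth increments per year, 174 / 2 = 87 years.
The growth record spans 44.6 − 0.7 = 43.9 mm.
Mean rate = 43.9 mm / 87 years ≈ 0.505 mm/year.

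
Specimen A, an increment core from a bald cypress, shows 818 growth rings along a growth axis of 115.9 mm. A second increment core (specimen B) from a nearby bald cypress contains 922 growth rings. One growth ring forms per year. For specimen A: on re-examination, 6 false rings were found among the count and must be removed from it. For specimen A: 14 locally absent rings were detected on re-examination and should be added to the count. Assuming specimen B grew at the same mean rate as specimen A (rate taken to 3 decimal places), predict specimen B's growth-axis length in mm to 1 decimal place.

Specimen A: correcting the raw count gives 818 − 6 + 14 = 826 true growth rings.
A: Mean rate = 115.9 mm / 826 years ≈ 0.140 mm per year.
For B, 0.140 mm/year × 922 years = 129.1 mm.

129.1 mm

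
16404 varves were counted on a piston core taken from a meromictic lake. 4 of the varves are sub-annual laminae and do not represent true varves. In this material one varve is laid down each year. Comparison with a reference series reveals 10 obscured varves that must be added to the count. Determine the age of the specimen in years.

Correcting the raw count gives 16404 − 4 + 10 = 16410 true varves.
With a one-to-one varve periodicity this is 16410 years.

16410 years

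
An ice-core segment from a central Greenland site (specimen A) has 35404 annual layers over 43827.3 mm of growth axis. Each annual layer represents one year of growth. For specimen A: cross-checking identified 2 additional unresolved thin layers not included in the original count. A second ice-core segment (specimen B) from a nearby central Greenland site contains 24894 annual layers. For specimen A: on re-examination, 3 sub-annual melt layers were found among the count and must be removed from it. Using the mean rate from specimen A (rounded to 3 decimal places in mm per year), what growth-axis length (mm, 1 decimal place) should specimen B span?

Specimen A: true annual layer count = 35404 − 3 + 2 = 35403.
A: Extension rate ≈ 43827.3 / 35403 = 1.238 mm/year.
B's length ≈ 1.238 × 24894 = 30818.8 mm.

30818.8 mm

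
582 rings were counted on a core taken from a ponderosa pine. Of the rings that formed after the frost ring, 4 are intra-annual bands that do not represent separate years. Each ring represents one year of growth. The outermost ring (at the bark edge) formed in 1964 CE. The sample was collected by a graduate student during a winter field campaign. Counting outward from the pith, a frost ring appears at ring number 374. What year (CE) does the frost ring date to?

1760 CE

582 − 374 = 208 rings lie beyond the frost ring toward the bark edge.
208 − 4 false = 204 true rings after the frost ring.
The ring at the bark edge is 1964 CE, so the frost ring dates to 1964 − 204 = 1760 CE.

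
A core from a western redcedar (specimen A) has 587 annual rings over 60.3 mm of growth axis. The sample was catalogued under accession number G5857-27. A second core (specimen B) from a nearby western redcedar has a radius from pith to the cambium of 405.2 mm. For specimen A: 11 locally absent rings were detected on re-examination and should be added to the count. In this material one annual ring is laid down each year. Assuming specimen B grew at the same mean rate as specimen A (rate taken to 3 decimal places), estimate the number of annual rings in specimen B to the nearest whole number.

Specimen A: correcting the raw count gives 587 + 11 = 598 true annual rings.
A: Extension rate ≈ 60.3 / 598 = 0.101 mm/yr.
Specimen B: 405.2 mm / 0.101 mm per year = 4011.88 years ≈ 4012 annual rings.

4012 annual rings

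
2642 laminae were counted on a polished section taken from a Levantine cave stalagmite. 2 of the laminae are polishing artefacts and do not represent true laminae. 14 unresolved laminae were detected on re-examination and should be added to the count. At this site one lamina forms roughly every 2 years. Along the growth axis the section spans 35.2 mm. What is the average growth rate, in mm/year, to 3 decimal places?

After corrections the count is 2642 − 2 + 14 = 2654 laminae.
Multiplying by 2 years per lamina: 2654 × 2 = 5308 years.
Extension rate ≈ 35.2 / 5308 = 0.007 mm/year.

0.007 mm/year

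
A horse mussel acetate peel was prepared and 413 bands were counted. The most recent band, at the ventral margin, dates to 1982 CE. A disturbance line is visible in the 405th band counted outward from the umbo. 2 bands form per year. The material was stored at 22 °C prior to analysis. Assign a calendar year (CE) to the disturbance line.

1978 CE

The disturbance line sits at band 405 from the umbo, so 413 − 405 = 8 bands formed after it.
Dividing by 2 bands per year: 8 / 2 = 4 years.
The band at the ventral margin is 1982 CE, so the disturbance line dates to 1982 − 4 = 1978 CE.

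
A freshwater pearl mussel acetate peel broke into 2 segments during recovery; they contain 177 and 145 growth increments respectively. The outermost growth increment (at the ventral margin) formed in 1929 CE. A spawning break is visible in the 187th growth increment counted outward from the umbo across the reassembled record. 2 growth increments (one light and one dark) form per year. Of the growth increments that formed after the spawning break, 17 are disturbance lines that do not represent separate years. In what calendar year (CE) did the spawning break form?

Total growth increments = 177 + 145 = 322.
The spawning break sits at growth increment 187 from the umbo, so 322 − 187 = 135 growth increments formed after it.
Excluding 17 false growth increments: 135 − 17 = 118.
With 2 growth increments per year, 118 / 2 = 59 years.
Counting back 59 years from 1929 CE places the spawning break in 1929 − 59 = 1870 CE.

1870 CE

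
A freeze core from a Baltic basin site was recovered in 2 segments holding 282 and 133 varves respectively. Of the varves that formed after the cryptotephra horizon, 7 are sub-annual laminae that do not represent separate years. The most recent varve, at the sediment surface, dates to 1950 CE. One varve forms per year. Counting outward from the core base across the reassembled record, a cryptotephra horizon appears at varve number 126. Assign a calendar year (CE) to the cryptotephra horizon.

Total varves = 282 + 133 = 415.
Between varve 126 and the sediment surface there are 415 − 126 = 289 varves.
Excluding 7 false varves: 289 − 7 = 282.
Counting back 282 years from 1950 CE places the cryptotephra horizon in 1950 − 282 = 1668 CE.

1668 CE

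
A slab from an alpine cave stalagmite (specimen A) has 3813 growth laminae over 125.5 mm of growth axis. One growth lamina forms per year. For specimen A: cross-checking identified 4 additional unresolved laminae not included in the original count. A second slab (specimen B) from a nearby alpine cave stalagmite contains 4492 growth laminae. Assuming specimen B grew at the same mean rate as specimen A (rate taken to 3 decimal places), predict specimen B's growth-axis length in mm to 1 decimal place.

Specimen A: adjusted count: 3813 + 4 = 3817 growth laminae.
A: Mean rate = 125.5 mm / 3817 years ≈ 0.033 mm/yr.
For B, 0.033 mm/year × 4492 years = 148.2 mm.

148.2 mm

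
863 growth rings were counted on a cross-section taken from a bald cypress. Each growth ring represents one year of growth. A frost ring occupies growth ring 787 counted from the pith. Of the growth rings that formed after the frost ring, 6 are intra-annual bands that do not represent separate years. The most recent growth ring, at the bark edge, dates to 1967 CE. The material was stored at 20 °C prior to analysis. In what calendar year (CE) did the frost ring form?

1897 CE

Between growth ring 787 and the bark edge there are 863 − 787 = 76 growth rings.
Excluding 6 false growth rings: 76 − 6 = 70.
1967 − 70 = 1897 CE.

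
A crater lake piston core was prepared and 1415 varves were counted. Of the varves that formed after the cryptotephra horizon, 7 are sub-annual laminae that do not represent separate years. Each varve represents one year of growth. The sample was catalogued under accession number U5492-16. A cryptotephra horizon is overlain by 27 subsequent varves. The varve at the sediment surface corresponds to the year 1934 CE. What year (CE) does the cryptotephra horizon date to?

1914 CE

27 varves formed after the cryptotephra horizon.
Removing the 7 false varves leaves 27 − 7 = 20 true varves beyond the cryptotephra horizon.
Counting back 20 years from 1934 CE places the cryptotephra horizon in 1934 − 20 = 1914 CE.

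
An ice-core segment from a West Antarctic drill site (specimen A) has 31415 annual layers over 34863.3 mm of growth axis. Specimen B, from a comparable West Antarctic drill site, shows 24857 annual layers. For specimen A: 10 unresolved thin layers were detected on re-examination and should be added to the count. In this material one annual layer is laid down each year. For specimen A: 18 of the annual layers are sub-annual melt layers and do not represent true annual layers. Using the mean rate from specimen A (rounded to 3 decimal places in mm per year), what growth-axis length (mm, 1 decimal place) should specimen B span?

Specimen A: adjusted count: 31415 − 18 + 10 = 31407 annual layers.
A: 34863.3 mm over 31407 years gives 34863.3 / 31407 ≈ 1.110 mm/year.
Length of B = 1.110 × 24857 = 27591.3 mm.

27591.3 mm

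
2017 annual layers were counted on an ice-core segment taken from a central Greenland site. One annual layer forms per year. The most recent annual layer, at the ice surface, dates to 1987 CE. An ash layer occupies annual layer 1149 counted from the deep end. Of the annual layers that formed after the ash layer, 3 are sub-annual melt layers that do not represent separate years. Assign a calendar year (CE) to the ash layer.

The ash layer sits at annual layer 1149 from the deep end, so 2017 − 1149 = 868 annual layers formed after it.
Excluding 3 false annual layers: 868 − 3 = 865.
Counting back 865 years from 1987 CE places the ash layer in 1987 − 865 = 1122 CE.

1122 CE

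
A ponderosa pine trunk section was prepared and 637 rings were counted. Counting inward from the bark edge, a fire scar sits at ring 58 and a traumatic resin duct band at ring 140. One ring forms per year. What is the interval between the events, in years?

140 − 58 = 82 rings lie between the two events.
That is 82 years at one ring per year.

82 yr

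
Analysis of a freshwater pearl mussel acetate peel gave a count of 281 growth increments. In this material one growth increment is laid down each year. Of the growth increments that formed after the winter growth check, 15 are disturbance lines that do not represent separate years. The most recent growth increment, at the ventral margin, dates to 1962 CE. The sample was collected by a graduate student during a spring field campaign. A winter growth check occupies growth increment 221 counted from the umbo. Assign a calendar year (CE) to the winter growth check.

The winter growth check sits at growth increment 221 from the umbo, so 281 − 221 = 60 growth increments formed after it.
60 − 15 false = 45 true growth increments after the winter growth check.
The growth increment at the ventral margin is 1962 CE, so the winter growth check dates to 1962 − 45 = 1917 CE.

1917 CE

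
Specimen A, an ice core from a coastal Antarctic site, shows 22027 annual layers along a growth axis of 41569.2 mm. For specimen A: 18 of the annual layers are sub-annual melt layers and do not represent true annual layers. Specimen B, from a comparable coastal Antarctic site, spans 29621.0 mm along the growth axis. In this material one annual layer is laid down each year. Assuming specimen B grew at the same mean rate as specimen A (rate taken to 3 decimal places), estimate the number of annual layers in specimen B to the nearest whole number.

15681 annual layers

Specimen A: true annual layer count = 22027 − 18 = 22009.
A: Mean rate = 41569.2 mm / 22009 years ≈ 1.889 mm/yr.
B spans 29621.0 / 1.889 = 15680.78 years ≈ 15681 annual layers.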